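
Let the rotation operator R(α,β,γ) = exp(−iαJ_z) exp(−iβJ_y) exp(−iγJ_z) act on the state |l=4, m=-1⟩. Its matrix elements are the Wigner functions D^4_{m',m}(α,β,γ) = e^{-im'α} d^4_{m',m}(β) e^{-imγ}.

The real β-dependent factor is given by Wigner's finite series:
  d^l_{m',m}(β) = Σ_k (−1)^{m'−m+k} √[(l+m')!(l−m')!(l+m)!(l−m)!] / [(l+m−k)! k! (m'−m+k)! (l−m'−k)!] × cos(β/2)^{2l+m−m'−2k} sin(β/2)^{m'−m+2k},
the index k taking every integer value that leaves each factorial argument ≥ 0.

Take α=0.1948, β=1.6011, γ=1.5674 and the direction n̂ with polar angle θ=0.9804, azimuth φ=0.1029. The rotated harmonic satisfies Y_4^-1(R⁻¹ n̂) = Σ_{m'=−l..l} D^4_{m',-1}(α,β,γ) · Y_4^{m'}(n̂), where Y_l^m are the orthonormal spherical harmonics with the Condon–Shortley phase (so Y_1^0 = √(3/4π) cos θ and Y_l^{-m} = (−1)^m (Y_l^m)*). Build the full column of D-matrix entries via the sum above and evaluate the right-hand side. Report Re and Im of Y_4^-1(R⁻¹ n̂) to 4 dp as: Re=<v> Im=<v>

Re=-0.0477 Im=-0.3546

Need the full column D^4_{m',-1} for m'=−4..4 at α=0.1948, β=1.6011, γ=1.5674.
cos(β/2)=0.696312, sin(β/2)=0.717739
d^4_{-4,-1}: single k=3 term ⇒ +0.452912;  D = -0.317170+0.323315i
d^4_{-3,-1}: k∈[2..3] ⇒ +0.466044 -0.825280 = -0.359236;  D = +0.197171-0.300290i
d^4_{-2,-1}: k∈[1..3] ⇒ +0.241674 -1.283884 +0.909411 = -0.132799;  D = +0.050022-0.123018i
d^4_{-1,-1}: k∈[0..3] ⇒ +0.055263 -0.880741 +1.871559 -0.662838 = +0.383242;  D = -0.072907+0.376244i
d^4_{0,-1}: k∈[0..3] ⇒ -0.254747 +1.623999 -1.725485 +0.305552 = -0.050681;  D = -0.000172-0.050681i
d^4_{1,-1}: k∈[0..3] ⇒ +0.587160 -1.871559 +0.994258 -0.070426 = -0.360567;  D = -0.070996-0.353508i
d^4_{2,-1}: k∈[0..2] ⇒ -0.855923 +1.364116 -0.289872 = +0.218321;  D = +0.083608+0.201677i
d^4_{3,-1}: k∈[0..1] ⇒ +0.825280 -0.526112 = +0.299168;  D = +0.165897+0.248957i
d^4_{4,-1}: single k=0 term ⇒ -0.481215;  D = -0.339316-0.341222i
Y_4^{m'}(θ=0.9804,φ=0.1029) and Σ D·Y over m':
  (-0.3172+0.3233i)·(+0.1931-0.0843i)  (+0.1972-0.3003i)·(+0.3806-0.1214i)  (+0.0500-0.1230i)·(+0.2642-0.0552i)  (-0.0729+0.3762i)·(-0.1808+0.0187i)  (-0.0002-0.0507i)·(-0.3106+0.0000i)  (-0.0710-0.3535i)·(+0.1808+0.0187i)  (+0.0836+0.2017i)·(+0.2642+0.0552i)  (+0.1659+0.2490i)·(-0.3806-0.1214i)  (-0.3393-0.3412i)·(+0.1931+0.0843i)
Y_4^-1(R⁻¹ n̂) = -0.047721-0.354646i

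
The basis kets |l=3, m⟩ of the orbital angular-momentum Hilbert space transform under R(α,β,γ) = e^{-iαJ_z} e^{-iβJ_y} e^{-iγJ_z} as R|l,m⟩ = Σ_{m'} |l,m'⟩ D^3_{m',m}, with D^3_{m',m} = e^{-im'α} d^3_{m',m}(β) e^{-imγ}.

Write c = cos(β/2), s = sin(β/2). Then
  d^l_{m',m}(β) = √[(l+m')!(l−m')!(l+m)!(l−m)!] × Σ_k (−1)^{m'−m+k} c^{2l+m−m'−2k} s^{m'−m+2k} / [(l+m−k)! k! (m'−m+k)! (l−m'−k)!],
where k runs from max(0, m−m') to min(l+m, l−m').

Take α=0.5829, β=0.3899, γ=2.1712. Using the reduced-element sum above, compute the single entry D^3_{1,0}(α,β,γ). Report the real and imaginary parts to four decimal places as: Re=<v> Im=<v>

D^3_{1,0}(0.5829,0.3899,2.1712) = e^{-i·1·0.5829}·d^3_{1,0}(0.3899)·e^{-i·0·2.1712}. Compute d first:
Half-angle: c=0.981057, s=0.193717. N=√(24·2·6·6)=41.569219
k: max(0,(0)−(1))=0 … min(3+(0),3−(1))=2
  k=0: (−1)^1·41.5692/(12)·0.9811^5·0.1937^1 = -0.609862
  k=1: (−1)^2·41.5692/(4)·0.9811^3·0.1937^3 = +0.071335
  k=2: (−1)^3·41.5692/(12)·0.9811^1·0.1937^5 = -0.000927
d^3_{1,0}(0.3899) = -0.609862 +0.071335 -0.000927 = -0.539454
Attach z-rotation phases: D = e^{-i(1)(0.5829)}·(-0.539454)·e^{-i(0)(2.1712)} = -0.450374+0.296941i

Re=-0.4504 Im=0.2969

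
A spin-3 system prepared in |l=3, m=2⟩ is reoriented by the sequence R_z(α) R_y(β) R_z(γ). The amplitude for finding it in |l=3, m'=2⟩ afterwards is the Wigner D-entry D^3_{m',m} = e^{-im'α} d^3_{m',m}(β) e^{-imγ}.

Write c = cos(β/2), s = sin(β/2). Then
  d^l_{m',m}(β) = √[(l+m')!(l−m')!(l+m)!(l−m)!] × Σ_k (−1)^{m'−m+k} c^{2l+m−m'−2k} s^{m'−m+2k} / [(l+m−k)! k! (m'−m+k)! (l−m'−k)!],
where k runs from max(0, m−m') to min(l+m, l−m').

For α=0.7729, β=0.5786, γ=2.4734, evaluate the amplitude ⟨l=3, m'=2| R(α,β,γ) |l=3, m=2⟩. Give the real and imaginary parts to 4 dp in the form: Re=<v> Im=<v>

D^3_{2,2}(0.7729,0.5786,2.4734) = e^{-i·2·0.7729}·d^3_{2,2}(0.5786)·e^{-i·2·2.4734}. Compute d first:
c=cos(0.5786/2)=0.958444, s=sin(0.5786/2)=0.285281; N=√[120·1·120·1]=120.000000
The bounds max(0,m−m')=0 and min(l+m,l−m')=1 give 2 terms
  k=0: (−1)^0·120.0000/(120)·0.9584^6·0.2853^0 = +0.775175
  k=1: (−1)^1·120.0000/(24)·0.9584^4·0.2853^2 = -0.343387
d^3_{2,2}(0.5786) = +0.775175 -0.343387 = +0.431789
Attach z-rotation phases: D = e^{-i(2)(0.7729)}·(+0.431789)·e^{-i(2)(2.4734)} = +0.422355-0.089763i

Re=0.4224 Im=-0.0898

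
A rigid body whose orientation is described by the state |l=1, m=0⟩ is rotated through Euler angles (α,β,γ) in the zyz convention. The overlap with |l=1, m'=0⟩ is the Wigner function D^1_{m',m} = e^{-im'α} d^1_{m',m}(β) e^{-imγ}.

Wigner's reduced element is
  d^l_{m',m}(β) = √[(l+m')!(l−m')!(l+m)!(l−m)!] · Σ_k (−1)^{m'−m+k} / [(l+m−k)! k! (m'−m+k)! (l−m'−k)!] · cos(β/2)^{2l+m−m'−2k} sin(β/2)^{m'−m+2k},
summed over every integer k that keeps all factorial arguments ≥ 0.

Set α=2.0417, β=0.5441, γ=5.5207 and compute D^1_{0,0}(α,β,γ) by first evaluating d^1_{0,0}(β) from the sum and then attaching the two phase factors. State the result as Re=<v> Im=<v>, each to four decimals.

Re=0.8556 Im=0.0000

First d^1_{0,0}(β=0.5441), then the phase factors e^{-i(0)α} and e^{-i(0)γ}:
Half-angle: c=0.963222, s=0.268707. N=√(1·1·1·1)=1.000000
The bounds max(0,m−m')=0 and min(l+m,l−m')=1 give 2 terms
  k=0: (−1)^0·1.0000/(1)·0.9632^2·0.2687^0 = +0.927797
  k=1: (−1)^1·1.0000/(1)·0.9632^0·0.2687^2 = -0.072203
d^1_{0,0}(0.5441) = +0.927797 -0.072203 = +0.855594
D = (+1.000000+0.000000i)·(+0.855594)·(+1.000000+0.000000i) = +0.855594+0.000000i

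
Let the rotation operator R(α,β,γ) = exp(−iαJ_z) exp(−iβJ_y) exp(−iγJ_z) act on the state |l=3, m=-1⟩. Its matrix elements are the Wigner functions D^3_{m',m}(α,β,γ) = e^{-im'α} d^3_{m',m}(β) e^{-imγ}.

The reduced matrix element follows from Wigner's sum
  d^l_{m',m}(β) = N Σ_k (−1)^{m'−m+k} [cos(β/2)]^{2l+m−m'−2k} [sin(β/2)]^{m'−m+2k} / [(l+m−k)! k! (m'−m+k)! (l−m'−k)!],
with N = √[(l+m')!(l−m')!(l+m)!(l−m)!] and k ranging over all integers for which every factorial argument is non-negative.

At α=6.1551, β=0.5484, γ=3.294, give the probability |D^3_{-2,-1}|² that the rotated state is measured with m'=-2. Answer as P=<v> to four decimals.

P=0.3550

D^3_{-2,-1}(6.1551,0.5484,3.294) = e^{-i·-2·6.1551}·d^3_{-2,-1}(0.5484)·e^{-i·-1·3.294}. Compute d first:
c=cos(0.5484/2)=0.962642, s=sin(0.5484/2)=0.270777; N=√[1·120·2·24]=75.894664
Admissible k: 1..2 (factorial args all ≥0)
  k=1: (−1)^0·75.8947/(24)·0.9626^5·0.2708^1 = +0.707841
  k=2: (−1)^1·75.8947/(12)·0.9626^3·0.2708^3 = -0.112011
d^3_{-2,-1}(0.5484) = +0.707841 -0.112011 = +0.595831
|D^3_{-2,-1}|² = |d^3_{-2,-1}(β)|² = (+0.595831)² = 0.355014 (the z-rotation phases have unit modulus)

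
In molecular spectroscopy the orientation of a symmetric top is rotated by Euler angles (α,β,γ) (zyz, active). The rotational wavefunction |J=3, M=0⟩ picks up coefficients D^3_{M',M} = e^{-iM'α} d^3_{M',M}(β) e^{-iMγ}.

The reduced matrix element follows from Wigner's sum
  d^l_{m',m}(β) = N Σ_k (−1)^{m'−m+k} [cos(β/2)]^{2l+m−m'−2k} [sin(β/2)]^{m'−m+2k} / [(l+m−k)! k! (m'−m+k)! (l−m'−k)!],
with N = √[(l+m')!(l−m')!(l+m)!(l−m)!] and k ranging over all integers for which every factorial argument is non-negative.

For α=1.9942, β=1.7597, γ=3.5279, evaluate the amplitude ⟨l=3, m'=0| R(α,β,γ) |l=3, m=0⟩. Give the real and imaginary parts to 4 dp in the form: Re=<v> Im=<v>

Re=0.2651 Im=0.0000

D^3_{0,0}(1.9942,1.7597,3.5279) = e^{-i·0·1.9942}·d^3_{0,0}(1.7597)·e^{-i·0·3.5279}. Compute d first:
Half-angle: c=0.637267, s=0.770643. N=√(6·6·6·6)=36.000000
k∈{0,1,2,3} keeps every argument non-negative
  k=0: (−1)^0·36.0000/(36)·0.6373^6·0.7706^0 = +0.066977
  k=1: (−1)^1·36.0000/(4)·0.6373^4·0.7706^2 = -0.881524
  k=2: (−1)^2·36.0000/(4)·0.6373^2·0.7706^4 = +1.289136
  k=3: (−1)^3·36.0000/(36)·0.6373^0·0.7706^6 = -0.209469
d^3_{0,0}(1.7597) = +0.066977 -0.881524 +1.289136 -0.209469 = +0.265119
D = (+1.000000+0.000000i)·(+0.265119)·(+1.000000+0.000000i) = +0.265119+0.000000i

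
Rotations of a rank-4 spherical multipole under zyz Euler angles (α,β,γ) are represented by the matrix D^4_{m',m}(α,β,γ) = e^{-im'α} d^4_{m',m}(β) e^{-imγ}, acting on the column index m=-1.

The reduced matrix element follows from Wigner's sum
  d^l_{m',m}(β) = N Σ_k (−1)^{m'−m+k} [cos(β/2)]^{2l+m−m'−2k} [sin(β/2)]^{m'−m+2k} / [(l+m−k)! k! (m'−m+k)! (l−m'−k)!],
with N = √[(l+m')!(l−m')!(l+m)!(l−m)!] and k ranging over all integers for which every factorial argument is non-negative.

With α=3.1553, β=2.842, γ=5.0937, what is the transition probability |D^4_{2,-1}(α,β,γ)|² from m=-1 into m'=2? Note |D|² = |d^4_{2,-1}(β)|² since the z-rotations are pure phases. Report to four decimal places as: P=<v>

P=0.2699

First d^4_{2,-1}(β=2.842), then the phase factors e^{-i(2)α} and e^{-i(-1)γ}:
With c≡cos(β/2)=0.149237 and s≡sin(β/2)=0.988801, N=[720·2·6·120]^{1/2}=1018.233765
k: max(0,(-1)−(2))=0 … min(4+(-1),4−(2))=2
  k=0: (−1)^3·1018.2338/(72)·0.1492^5·0.9888^3 = -0.001012
  k=1: (−1)^4·1018.2338/(48)·0.1492^3·0.9888^5 = +0.066647
  k=2: (−1)^5·1018.2338/(240)·0.1492^1·0.9888^7 = -0.585162
d^4_{2,-1}(2.842) = -0.001012 +0.066647 -0.585162 = -0.519527
|D^4_{2,-1}|² = |d^4_{2,-1}(β)|² = (-0.519527)² = 0.269908 (the z-rotation phases have unit modulus)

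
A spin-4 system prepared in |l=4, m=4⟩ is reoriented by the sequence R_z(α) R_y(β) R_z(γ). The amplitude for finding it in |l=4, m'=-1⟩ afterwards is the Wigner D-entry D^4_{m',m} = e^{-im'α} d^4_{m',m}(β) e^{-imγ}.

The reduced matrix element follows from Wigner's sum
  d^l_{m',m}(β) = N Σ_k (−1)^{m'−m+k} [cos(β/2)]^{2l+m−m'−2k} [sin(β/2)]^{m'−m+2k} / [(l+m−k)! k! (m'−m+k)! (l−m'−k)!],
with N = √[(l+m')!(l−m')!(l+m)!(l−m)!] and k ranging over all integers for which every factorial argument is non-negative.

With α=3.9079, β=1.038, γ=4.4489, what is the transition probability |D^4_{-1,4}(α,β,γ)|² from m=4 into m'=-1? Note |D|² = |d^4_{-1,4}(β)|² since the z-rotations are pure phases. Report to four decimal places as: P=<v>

P=0.0216

Split into d^4_{-1,4}(β=1.038) × two z-phases.
c=cos(1.038/2)=0.868316, s=sin(1.038/2)=0.496012; N=√[6·120·40320·1]=5387.986637
Admissible k: 5..5 (factorial args all ≥0)
  k=5: (−1)^0·5387.9866/(720)·0.8683^3·0.4960^5 = +0.147092
d^4_{-1,4}(1.038) = +0.147092
|D^4_{-1,4}|² = |d^4_{-1,4}(β)|² = (+0.147092)² = 0.021636 (the z-rotation phases have unit modulus)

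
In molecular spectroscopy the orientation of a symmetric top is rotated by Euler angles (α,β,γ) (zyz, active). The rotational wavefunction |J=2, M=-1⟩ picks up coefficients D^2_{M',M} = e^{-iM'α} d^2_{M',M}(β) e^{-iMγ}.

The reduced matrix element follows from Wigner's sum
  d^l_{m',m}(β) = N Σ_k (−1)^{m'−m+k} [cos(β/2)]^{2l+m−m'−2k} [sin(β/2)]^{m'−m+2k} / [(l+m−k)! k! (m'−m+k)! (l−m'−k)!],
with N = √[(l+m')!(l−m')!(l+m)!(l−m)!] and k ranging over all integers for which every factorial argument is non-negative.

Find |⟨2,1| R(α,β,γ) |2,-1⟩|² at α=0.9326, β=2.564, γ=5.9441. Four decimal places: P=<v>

P=0.3853

Split into d^2_{1,-1}(β=2.564) × two z-phases.
With c≡cos(β/2)=0.284799 and s≡sin(β/2)=0.958587, N=[6·1·1·6]^{1/2}=6.000000
Admissible k: 0..1 (factorial args all ≥0)
  k=0: (−1)^2·6.0000/(2)·0.2848^2·0.9586^2 = +0.223594
  k=1: (−1)^3·6.0000/(6)·0.2848^0·0.9586^4 = -0.844358
d^2_{1,-1}(2.564) = +0.223594 -0.844358 = -0.620764
|D^2_{1,-1}|² = |d^2_{1,-1}(β)|² = (-0.620764)² = 0.385348 (the z-rotation phases have unit modulus)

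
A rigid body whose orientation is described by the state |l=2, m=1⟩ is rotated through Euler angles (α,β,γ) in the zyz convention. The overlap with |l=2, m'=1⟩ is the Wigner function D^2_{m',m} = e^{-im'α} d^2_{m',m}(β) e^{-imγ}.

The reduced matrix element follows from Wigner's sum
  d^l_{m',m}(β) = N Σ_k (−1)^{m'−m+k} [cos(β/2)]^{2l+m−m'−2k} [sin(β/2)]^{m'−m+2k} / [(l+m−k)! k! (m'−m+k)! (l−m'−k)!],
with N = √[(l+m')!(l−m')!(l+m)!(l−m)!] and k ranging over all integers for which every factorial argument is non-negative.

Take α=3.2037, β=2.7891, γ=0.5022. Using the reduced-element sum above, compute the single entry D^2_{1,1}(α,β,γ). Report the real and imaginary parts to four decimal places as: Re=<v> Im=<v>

First d^2_{1,1}(β=2.7891), then the phase factors e^{-i(1)α} and e^{-i(1)γ}:
c=cos(2.7891/2)=0.175335, s=sin(2.7891/2)=0.984509; N=√[6·1·6·1]=6.000000
Admissible k: 0..1 (factorial args all ≥0)
  k=0: (−1)^0·6.0000/(6)·0.1753^4·0.9845^0 = +0.000945
  k=1: (−1)^1·6.0000/(2)·0.1753^2·0.9845^2 = -0.089392
d^2_{1,1}(2.7891) = +0.000945 -0.089392 = -0.088447
D = (-0.998072+0.062067i)·(-0.088447)·(+0.876526-0.481355i) = +0.074734-0.047304i

Re=0.0747 Im=-0.0473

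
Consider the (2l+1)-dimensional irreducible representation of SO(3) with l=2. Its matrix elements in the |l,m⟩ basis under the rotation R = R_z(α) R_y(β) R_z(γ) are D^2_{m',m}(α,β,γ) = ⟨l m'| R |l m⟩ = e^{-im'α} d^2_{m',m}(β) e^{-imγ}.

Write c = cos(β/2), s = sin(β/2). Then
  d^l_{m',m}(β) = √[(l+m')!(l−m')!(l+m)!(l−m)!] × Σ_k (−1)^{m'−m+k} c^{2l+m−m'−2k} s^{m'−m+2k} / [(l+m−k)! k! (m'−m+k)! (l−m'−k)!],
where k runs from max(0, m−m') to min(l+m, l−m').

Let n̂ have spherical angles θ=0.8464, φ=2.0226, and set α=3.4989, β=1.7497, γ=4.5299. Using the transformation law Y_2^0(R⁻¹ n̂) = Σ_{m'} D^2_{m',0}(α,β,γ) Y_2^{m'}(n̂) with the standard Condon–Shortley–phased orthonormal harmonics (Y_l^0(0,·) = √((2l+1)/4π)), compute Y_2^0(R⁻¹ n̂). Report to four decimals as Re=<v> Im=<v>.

Need the full column D^2_{m',0} for m'=−2..2 at α=3.4989, β=1.7497, γ=4.5299.
cos(β/2)=0.641112, sin(β/2)=0.767447
d^2_{-2,0}: single k=2 term ⇒ +0.592981;  D = +0.447906+0.388596i
d^2_{-1,0}: k∈[1..2] ⇒ +0.495366 -0.709832 = -0.214466;  D = +0.200921+0.075010i
d^2_{0,0}: k∈[0..2] ⇒ +0.168941 -0.968333 +0.346892 = -0.452500;  D = -0.452500+0.000000i
d^2_{1,0}: k∈[0..1] ⇒ -0.495366 +0.709832 = +0.214466;  D = -0.200921+0.075010i
d^2_{2,0}: single k=0 term ⇒ +0.592981;  D = +0.447906-0.388596i
Y_2^{m'}(θ=0.8464,φ=2.0226) and Σ D·Y over m':
  (+0.4479+0.3886i)·(-0.1341+0.1702i)  (+0.2009+0.0750i)·(-0.1674-0.3449i)  (-0.4525+0.0000i)·(+0.1001+0.0000i)  (-0.2009+0.0750i)·(+0.1674-0.3449i)  (+0.4479-0.3886i)·(-0.1341-0.1702i)
Y_2^0(R⁻¹ n̂) = -0.313176+0.000000i

Re=-0.3132 Im=0.0000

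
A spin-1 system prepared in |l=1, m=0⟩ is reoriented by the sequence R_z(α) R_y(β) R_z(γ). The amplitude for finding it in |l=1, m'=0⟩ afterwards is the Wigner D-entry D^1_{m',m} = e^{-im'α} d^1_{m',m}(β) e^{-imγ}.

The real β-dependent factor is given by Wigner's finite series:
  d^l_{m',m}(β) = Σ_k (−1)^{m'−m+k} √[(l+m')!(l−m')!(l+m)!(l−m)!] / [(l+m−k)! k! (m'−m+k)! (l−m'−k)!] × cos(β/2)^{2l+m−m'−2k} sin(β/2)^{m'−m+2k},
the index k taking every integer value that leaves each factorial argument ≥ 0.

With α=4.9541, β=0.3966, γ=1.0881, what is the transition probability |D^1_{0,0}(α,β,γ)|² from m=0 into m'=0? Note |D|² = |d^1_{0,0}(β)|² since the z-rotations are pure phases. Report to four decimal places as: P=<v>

Split into d^1_{0,0}(β=0.3966) × two z-phases.
With c≡cos(β/2)=0.980403 and s≡sin(β/2)=0.197003, N=[1·1·1·1]^{1/2}=1.000000
k: max(0,(0)−(0))=0 … min(1+(0),1−(0))=1
  k=0: (−1)^0·1.0000/(1)·0.9804^2·0.1970^0 = +0.961190
  k=1: (−1)^1·1.0000/(1)·0.9804^0·0.1970^2 = -0.038810
d^1_{0,0}(0.3966) = +0.961190 -0.038810 = +0.922380
|D^1_{0,0}|² = |d^1_{0,0}(β)|² = (+0.922380)² = 0.850784 (the z-rotation phases have unit modulus)

P=0.8508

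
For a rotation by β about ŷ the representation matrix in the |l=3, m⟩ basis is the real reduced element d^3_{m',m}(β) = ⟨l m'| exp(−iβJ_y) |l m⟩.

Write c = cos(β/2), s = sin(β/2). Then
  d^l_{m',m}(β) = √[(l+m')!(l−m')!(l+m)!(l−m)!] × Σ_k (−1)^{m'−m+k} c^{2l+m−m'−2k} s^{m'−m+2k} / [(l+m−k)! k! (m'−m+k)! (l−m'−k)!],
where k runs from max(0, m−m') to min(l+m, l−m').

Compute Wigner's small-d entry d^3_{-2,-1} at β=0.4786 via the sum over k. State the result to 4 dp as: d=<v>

d^3_{-2,-1}(β=0.4786) via Wigner's sum:
c=cos(0.4786/2)=0.971504, s=sin(0.4786/2)=0.237023; N=√[1·120·2·24]=75.894664
The bounds max(0,m−m')=1 and min(l+m,l−m')=2 give 2 terms
  k=1: (−1)^0·75.8947/(24)·0.9715^5·0.2370^1 = +0.648654
  k=2: (−1)^1·75.8947/(12)·0.9715^3·0.2370^3 = -0.077221
d^3_{-2,-1}(0.4786) = +0.648654 -0.077221 = +0.571433

d=0.5714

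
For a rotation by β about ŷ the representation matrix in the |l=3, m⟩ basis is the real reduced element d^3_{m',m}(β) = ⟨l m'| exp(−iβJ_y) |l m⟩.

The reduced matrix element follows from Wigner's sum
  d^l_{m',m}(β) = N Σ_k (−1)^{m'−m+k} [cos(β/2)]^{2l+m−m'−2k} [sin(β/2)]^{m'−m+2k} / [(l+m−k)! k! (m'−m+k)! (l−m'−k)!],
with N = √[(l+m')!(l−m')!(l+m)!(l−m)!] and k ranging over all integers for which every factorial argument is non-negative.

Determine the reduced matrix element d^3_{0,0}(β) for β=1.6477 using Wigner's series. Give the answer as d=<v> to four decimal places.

d^3_{0,0}(β=1.6477) via Wigner's sum:
Half-angle: c=0.679401, s=0.733767. N=√(6·6·6·6)=36.000000
Admissible k: 0..3 (factorial args all ≥0)
  k=0: (−1)^0·36.0000/(36)·0.6794^6·0.7338^0 = +0.098346
  k=1: (−1)^1·36.0000/(4)·0.6794^4·0.7338^2 = -1.032438
  k=2: (−1)^2·36.0000/(4)·0.6794^2·0.7338^4 = +1.204281
  k=3: (−1)^3·36.0000/(36)·0.6794^0·0.7338^6 = -0.156081
d^3_{0,0}(1.6477) = +0.098346 -1.032438 +1.204281 -0.156081 = +0.114108

d=0.1141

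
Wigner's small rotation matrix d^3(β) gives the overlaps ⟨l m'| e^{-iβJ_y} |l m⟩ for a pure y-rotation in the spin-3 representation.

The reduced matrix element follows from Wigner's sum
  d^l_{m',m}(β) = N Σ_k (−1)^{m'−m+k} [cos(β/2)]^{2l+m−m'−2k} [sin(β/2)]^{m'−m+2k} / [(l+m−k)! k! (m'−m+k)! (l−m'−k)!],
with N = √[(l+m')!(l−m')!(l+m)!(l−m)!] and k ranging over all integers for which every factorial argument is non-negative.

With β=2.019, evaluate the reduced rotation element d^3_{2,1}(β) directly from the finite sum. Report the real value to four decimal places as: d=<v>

d^3_{2,1}(β=2.019) via Wigner's sum:
c=cos(2.019/2)=0.532284, s=sin(2.019/2)=0.846566; N=√[120·1·24·2]=75.894664
Admissible k: 0..1 (factorial args all ≥0)
  k=0: (−1)^1·75.8947/(24)·0.5323^5·0.8466^1 = -0.114387
  k=1: (−1)^2·75.8947/(12)·0.5323^3·0.8466^3 = +0.578685
d^3_{2,1}(2.019) = -0.114387 +0.578685 = +0.464298

d=0.4643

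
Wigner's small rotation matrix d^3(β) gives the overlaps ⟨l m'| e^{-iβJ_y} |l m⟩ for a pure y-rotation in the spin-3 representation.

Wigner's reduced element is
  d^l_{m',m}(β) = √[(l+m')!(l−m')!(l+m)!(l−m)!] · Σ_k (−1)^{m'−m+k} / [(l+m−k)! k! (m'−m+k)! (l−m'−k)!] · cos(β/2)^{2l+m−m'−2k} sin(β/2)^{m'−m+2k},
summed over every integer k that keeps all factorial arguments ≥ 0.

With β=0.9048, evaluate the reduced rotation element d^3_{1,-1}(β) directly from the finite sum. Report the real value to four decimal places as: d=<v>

d^3_{1,-1}(β=0.9048) via Wigner's sum:
With c≡cos(β/2)=0.899401 and s≡sin(β/2)=0.437125, N=[24·2·2·24]^{1/2}=48.000000
k: max(0,(-1)−(1))=0 … min(3+(-1),3−(1))=2
  k=0: (−1)^2·48.0000/(8)·0.8994^4·0.4371^2 = +0.750198
  k=1: (−1)^3·48.0000/(6)·0.8994^2·0.4371^4 = -0.236276
  k=2: (−1)^4·48.0000/(48)·0.8994^0·0.4371^6 = +0.006976
d^3_{1,-1}(0.9048) = +0.750198 -0.236276 +0.006976 = +0.520898

d=0.5209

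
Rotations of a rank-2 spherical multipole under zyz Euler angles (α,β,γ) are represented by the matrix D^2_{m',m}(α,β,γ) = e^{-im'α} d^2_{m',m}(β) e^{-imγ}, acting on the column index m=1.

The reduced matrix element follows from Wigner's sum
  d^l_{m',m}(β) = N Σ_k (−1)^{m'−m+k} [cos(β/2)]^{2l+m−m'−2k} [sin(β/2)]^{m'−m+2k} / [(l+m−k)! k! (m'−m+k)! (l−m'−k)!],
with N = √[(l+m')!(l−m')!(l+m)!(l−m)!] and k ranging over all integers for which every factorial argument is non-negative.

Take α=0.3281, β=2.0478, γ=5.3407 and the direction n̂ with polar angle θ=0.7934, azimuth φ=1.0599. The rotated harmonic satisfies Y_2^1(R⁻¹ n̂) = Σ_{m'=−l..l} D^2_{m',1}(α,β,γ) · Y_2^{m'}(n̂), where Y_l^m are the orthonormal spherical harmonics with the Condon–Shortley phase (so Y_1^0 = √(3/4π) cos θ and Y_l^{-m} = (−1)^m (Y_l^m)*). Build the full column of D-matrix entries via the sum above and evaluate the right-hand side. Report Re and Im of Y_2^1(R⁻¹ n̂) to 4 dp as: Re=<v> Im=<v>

Need the full column D^2_{m',1} for m'=−2..2 at α=0.3281, β=2.0478, γ=5.3407.
cos(β/2)=0.520039, sin(β/2)=0.854143
d^2_{-2,1}: single k=3 term ⇒ +0.648122;  D = -0.018073+0.647870i
d^2_{-1,1}: k∈[2..3] ⇒ +0.591907 -0.532257 = +0.059650;  D = +0.017640+0.056982i
d^2_{0,1}: k∈[1..2] ⇒ +0.294248 -0.793784 = -0.499537;  D = -0.293617-0.404136i
d^2_{1,1}: k∈[0..1] ⇒ +0.073138 -0.591907 = -0.518769;  D = -0.423901-0.299048i
d^2_{2,1}: single k=0 term ⇒ -0.240252;  D = -0.230474-0.067845i
Y_2^{m'}(θ=0.7934,φ=1.0599) and Σ D·Y over m':
  (-0.0181+0.6479i)·(-0.1024-0.1674i)  (+0.0176+0.0570i)·(+0.1888-0.3369i)  (-0.2936-0.4041i)·(+0.1501+0.0000i)  (-0.4239-0.2990i)·(-0.1888-0.3369i)  (-0.2305-0.0678i)·(-0.1024+0.1674i)
Y_2^1(R⁻¹ n̂) = +0.103007+0.048489i

Re=0.1030 Im=0.0485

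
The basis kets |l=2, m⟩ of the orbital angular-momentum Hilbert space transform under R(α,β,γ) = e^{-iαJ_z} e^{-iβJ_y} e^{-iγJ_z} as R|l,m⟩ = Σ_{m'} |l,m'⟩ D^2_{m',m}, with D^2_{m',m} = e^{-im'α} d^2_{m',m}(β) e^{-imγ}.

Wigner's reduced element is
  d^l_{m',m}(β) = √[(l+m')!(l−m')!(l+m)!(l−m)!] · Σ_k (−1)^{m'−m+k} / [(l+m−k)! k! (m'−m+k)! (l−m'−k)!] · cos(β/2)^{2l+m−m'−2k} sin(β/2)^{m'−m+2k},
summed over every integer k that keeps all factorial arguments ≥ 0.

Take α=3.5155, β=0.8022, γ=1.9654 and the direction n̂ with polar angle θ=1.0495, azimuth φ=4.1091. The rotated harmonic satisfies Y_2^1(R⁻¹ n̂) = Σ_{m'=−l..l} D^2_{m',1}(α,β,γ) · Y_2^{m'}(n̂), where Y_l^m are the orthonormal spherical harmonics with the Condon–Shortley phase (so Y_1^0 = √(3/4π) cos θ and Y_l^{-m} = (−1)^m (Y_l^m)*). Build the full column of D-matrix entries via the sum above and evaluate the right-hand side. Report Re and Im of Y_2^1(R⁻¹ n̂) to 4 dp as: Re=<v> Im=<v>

Re=-0.2622 Im=0.2115

Need the full column D^2_{m',1} for m'=−2..2 at α=3.5155, β=0.8022, γ=1.9654.
cos(β/2)=0.920632, sin(β/2)=0.390431
d^2_{-2,1}: single k=3 term ⇒ +0.109585;  D = +0.037907-0.102820i
d^2_{-1,1}: k∈[2..3] ⇒ +0.387599 -0.023237 = +0.364362;  D = +0.007540+0.364284i
d^2_{0,1}: k∈[1..2] ⇒ +0.746240 -0.134213 = +0.612027;  D = -0.235289-0.564992i
d^2_{1,1}: k∈[0..1] ⇒ +0.718364 -0.387599 = +0.330765;  D = +0.229903+0.237802i
d^2_{2,1}: single k=0 term ⇒ -0.609302;  D = +0.554246+0.253102i
Y_2^{m'}(θ=1.0495,φ=4.1091) and Σ D·Y over m':
  (+0.0379-0.1028i)·(-0.1035-0.2714i)  (+0.0075+0.3643i)·(-0.1893+0.2747i)  (-0.2353-0.5650i)·(-0.0807+0.0000i)  (+0.2299+0.2378i)·(+0.1893+0.2747i)  (+0.5542+0.2531i)·(-0.1035+0.2714i)
Y_2^1(R⁻¹ n̂) = -0.262205+0.211501i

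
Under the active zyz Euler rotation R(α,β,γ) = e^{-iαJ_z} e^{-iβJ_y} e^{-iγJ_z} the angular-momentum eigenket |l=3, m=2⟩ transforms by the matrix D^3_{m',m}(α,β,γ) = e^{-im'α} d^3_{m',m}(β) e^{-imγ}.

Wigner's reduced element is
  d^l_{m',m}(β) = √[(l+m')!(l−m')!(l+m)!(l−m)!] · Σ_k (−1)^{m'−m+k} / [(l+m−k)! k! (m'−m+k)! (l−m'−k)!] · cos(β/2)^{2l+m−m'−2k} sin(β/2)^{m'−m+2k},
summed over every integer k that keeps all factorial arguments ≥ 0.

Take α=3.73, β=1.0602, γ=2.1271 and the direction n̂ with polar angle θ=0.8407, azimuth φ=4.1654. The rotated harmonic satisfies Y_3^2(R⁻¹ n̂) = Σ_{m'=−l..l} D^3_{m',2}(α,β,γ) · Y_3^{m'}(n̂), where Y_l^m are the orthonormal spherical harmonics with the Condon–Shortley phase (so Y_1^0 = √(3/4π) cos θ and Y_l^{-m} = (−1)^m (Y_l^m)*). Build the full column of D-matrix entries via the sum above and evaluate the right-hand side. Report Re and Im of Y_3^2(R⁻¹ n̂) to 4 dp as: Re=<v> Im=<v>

Re=0.1474 Im=0.0358

Need the full column D^3_{m',2} for m'=−3..3 at α=3.73, β=1.0602, γ=2.1271.
cos(β/2)=0.862757, sin(β/2)=0.505620
d^3_{-3,2}: single k=5 term ⇒ +0.069837;  D = +0.055485+0.042409i
d^3_{-2,2}: k∈[4..5] ⇒ +0.243244 -0.016709 = +0.226535;  D = -0.226068-0.014535i
d^3_{-1,2}: k∈[3..4] ⇒ +0.525009 -0.090159 = +0.434850;  D = +0.376460-0.217651i
d^3_{0,2}: k∈[2..3] ⇒ +0.775821 -0.266460 = +0.509360;  D = -0.225303+0.456822i
d^3_{1,2}: k∈[1..2] ⇒ +0.764302 -0.525009 = +0.239294;  D = -0.031072-0.237268i
d^3_{2,2}: k∈[0..1] ⇒ +0.412410 -0.708224 = -0.295814;  D = -0.194749-0.222663i
d^3_{3,2}: single k=0 term ⇒ -0.592026;  D = +0.571551+0.154350i
Y_3^{m'}(θ=0.8407,φ=4.1654) and Σ D·Y over m':
  (+0.0555+0.0424i)·(+0.1722+0.0121i)  (-0.2261-0.0145i)·(-0.1737-0.3362i)  (+0.3765-0.2177i)·(-0.1533+0.2518i)  (-0.2253+0.4568i)·(-0.1931+0.0000i)  (-0.0311-0.2373i)·(+0.1533+0.2518i)  (-0.1947-0.2227i)·(-0.1737+0.3362i)  (+0.5716+0.1544i)·(-0.1722+0.0121i)
Y_3^2(R⁻¹ n̂) = +0.147387+0.035762i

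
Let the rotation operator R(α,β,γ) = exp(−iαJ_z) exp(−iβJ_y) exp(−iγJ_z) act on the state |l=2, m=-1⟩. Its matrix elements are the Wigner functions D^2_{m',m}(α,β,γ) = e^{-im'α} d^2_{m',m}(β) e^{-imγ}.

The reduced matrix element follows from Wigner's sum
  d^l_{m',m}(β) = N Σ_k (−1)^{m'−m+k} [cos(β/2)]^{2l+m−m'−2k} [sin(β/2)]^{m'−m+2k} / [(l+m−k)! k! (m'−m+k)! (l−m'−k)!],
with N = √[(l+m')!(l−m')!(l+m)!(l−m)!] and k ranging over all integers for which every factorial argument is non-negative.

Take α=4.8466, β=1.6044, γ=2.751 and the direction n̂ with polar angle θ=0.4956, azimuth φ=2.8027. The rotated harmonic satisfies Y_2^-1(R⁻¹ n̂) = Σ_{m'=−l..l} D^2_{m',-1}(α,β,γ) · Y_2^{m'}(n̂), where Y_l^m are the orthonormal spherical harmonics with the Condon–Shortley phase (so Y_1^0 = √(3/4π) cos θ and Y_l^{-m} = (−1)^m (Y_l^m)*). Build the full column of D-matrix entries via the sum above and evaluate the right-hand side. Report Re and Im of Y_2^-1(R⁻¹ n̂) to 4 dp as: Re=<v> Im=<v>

Need the full column D^2_{m',-1} for m'=−2..2 at α=4.8466, β=1.6044, γ=2.751.
cos(β/2)=0.695127, sin(β/2)=0.718887
d^2_{-2,-1}: single k=1 term ⇒ +0.482929;  D = +0.479329-0.058853i
d^2_{-1,-1}: k∈[0..1] ⇒ +0.233484 -0.749153 = -0.515670;  D = -0.130765-0.498815i
d^2_{0,-1}: k∈[0..1] ⇒ -0.591464 +0.632589 = +0.041125;  D = -0.038028+0.015658i
d^2_{1,-1}: k∈[0..1] ⇒ +0.749153 -0.267081 = +0.482073;  D = -0.241539-0.417196i
d^2_{2,-1}: single k=0 term ⇒ -0.516507;  D = -0.408348+0.316277i
Y_2^{m'}(θ=0.4956,φ=2.8027) and Σ D·Y over m':
  (+0.4793-0.0589i)·(+0.0680+0.0548i)  (-0.1308-0.4988i)·(-0.3048-0.1074i)  (-0.0380+0.0157i)·(+0.4168+0.0000i)  (-0.2415-0.4172i)·(+0.3048-0.1074i)  (-0.4083+0.3163i)·(+0.0680-0.0548i)
Y_2^-1(R⁻¹ n̂) = -0.122653+0.137549i

Re=-0.1227 Im=0.1375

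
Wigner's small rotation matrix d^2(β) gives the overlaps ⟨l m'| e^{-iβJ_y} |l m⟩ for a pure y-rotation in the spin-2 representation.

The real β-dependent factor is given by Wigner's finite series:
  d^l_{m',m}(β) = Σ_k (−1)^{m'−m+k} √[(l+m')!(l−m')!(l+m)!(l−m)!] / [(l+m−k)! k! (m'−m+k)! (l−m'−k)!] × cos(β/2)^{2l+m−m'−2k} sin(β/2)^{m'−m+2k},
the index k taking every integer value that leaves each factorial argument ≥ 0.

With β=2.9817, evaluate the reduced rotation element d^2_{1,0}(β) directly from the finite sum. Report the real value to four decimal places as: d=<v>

d=0.1925

d^2_{1,0}(β=2.9817) via Wigner's sum:
Half-angle: c=0.079861, s=0.996806. N=√(6·1·2·2)=4.898979
k: max(0,(0)−(1))=0 … min(2+(0),2−(1))=1
  k=0: (−1)^1·4.8990/(2)·0.0799^3·0.9968^1 = -0.001244
  k=1: (−1)^2·4.8990/(2)·0.0799^1·0.9968^3 = +0.193751
d^2_{1,0}(2.9817) = -0.001244 +0.193751 = +0.192507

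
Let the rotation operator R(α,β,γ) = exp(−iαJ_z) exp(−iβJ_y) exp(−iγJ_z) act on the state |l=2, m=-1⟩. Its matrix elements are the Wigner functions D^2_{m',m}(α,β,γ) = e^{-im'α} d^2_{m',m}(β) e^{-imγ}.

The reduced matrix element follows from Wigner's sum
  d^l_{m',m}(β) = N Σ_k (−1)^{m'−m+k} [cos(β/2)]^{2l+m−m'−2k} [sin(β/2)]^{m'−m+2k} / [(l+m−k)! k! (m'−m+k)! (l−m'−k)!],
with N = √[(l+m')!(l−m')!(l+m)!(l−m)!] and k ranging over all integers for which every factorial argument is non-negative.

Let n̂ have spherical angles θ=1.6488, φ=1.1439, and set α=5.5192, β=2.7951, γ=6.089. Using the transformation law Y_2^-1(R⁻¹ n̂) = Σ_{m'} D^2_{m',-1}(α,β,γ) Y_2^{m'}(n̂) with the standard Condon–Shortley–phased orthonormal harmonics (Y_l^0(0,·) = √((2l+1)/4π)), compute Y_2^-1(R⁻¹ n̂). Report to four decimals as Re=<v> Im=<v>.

Re=-0.0044 Im=0.0295

Need the full column D^2_{m',-1} for m'=−2..2 at α=5.5192, β=2.7951, γ=6.089.
cos(β/2)=0.172381, sin(β/2)=0.985030
d^2_{-2,-1}: single k=1 term ⇒ +0.010091;  D = -0.001522-0.009976i
d^2_{-1,-1}: k∈[0..1] ⇒ +0.000883 -0.086497 = -0.085614;  D = -0.049229+0.070044i
d^2_{0,-1}: k∈[0..1] ⇒ -0.012359 +0.403565 = +0.391206;  D = +0.383853-0.075490i
d^2_{1,-1}: k∈[0..1] ⇒ +0.086497 -0.941453 = -0.854956;  D = -0.719881-0.461218i
d^2_{2,-1}: single k=0 term ⇒ -0.329510;  D = -0.077368-0.320298i
Y_2^{m'}(θ=1.6488,φ=1.1439) and Σ D·Y over m':
  (-0.0015-0.0100i)·(-0.2523-0.2894i)  (-0.0492+0.0700i)·(-0.0249+0.0546i)  (+0.3839-0.0755i)·(-0.3096+0.0000i)  (-0.7199-0.4612i)·(+0.0249+0.0546i)  (-0.0774-0.3203i)·(-0.2523+0.2894i)
Y_2^-1(R⁻¹ n̂) = -0.004445+0.029531i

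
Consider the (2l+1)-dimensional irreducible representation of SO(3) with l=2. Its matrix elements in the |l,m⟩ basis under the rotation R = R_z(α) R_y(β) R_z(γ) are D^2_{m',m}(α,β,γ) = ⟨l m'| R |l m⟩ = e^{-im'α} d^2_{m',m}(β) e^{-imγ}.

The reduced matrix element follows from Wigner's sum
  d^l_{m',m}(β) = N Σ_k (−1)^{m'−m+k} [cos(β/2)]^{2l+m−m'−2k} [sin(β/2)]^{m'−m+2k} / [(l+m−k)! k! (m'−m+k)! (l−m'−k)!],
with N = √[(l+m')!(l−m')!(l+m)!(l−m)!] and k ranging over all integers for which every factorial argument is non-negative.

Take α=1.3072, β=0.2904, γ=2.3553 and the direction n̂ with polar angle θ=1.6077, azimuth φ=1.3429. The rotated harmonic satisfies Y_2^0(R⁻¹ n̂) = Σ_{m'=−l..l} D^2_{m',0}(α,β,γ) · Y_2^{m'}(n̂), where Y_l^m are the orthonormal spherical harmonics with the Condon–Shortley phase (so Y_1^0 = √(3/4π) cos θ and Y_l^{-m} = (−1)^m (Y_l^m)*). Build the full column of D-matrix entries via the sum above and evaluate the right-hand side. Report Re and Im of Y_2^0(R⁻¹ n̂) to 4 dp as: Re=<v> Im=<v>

Need the full column D^2_{m',0} for m'=−2..2 at α=1.3072, β=0.2904, γ=2.3553.
cos(β/2)=0.989477, sin(β/2)=0.144690
d^2_{-2,0}: single k=2 term ⇒ +0.050207;  D = -0.043390+0.025260i
d^2_{-1,0}: k∈[1..2] ⇒ +0.343346 -0.007342 = +0.336004;  D = +0.087547+0.324399i
d^2_{0,0}: k∈[0..2] ⇒ +0.958568 -0.081988 +0.000438 = +0.877018;  D = +0.877018+0.000000i
d^2_{1,0}: k∈[0..1] ⇒ -0.343346 +0.007342 = -0.336004;  D = -0.087547+0.324399i
d^2_{2,0}: single k=0 term ⇒ +0.050207;  D = -0.043390-0.025260i
Y_2^{m'}(θ=1.6077,φ=1.3429) and Σ D·Y over m':
  (-0.0434+0.0253i)·(-0.3464-0.1698i)  (+0.0875+0.3244i)·(-0.0064+0.0277i)  (+0.8770+0.0000i)·(-0.3141+0.0000i)  (-0.0875+0.3244i)·(+0.0064+0.0277i)  (-0.0434-0.0253i)·(-0.3464+0.1698i)
Y_2^0(R⁻¹ n̂) = -0.255968+0.000000i

Re=-0.2560 Im=0.0000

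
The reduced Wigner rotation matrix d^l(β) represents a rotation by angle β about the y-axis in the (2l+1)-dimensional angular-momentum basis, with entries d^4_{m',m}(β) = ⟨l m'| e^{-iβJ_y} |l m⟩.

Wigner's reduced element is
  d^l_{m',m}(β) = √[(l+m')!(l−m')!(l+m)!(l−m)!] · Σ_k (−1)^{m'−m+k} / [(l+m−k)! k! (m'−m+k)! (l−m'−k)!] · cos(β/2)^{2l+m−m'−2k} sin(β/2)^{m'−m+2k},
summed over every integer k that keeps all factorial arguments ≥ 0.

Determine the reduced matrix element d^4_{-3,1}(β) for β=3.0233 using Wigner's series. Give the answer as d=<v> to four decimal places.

d^4_{-3,1}(β=3.0233) via Wigner's sum:
Half-angle: c=0.059112, s=0.998251. N=√(1·5040·120·6)=1904.940944
k: max(0,(1)−(-3))=4 … min(4+(1),4−(-3))=5
  k=4: (−1)^0·1904.9409/(144)·0.0591^4·0.9983^4 = +0.000160
  k=5: (−1)^1·1904.9409/(240)·0.0591^2·0.9983^6 = -0.027445
d^4_{-3,1}(3.0233) = +0.000160 -0.027445 = -0.027284

d=-0.0273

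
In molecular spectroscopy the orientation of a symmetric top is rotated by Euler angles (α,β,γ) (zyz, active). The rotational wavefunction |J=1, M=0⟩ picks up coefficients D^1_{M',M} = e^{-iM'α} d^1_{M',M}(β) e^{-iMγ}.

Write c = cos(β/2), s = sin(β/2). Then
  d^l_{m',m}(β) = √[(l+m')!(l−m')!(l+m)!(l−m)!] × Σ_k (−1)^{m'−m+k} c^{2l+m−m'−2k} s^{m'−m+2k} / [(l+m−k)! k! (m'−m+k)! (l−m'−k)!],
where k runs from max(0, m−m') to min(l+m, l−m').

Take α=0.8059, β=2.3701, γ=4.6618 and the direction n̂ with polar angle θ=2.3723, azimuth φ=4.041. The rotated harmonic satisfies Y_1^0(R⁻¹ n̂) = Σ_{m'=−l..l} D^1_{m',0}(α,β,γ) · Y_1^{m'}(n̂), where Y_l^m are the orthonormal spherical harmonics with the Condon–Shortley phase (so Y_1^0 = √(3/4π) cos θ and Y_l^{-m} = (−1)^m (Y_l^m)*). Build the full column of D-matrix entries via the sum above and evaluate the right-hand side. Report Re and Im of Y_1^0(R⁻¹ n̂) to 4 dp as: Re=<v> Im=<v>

Need the full column D^1_{m',0} for m'=−1..1 at α=0.8059, β=2.3701, γ=4.6618.
cos(β/2)=0.376251, sin(β/2)=0.926518
d^1_{-1,0}: single k=1 term ⇒ +0.492999;  D = +0.341383+0.355676i
d^1_{0,0}: k∈[0..1] ⇒ +0.141565 -0.858435 = -0.716871;  D = -0.716871+0.000000i
d^1_{1,0}: single k=0 term ⇒ -0.492999;  D = -0.341383+0.355676i
Y_1^{m'}(θ=2.3723,φ=4.041) and Σ D·Y over m':
  (+0.3414+0.3557i)·(-0.1495+0.1882i)  (-0.7169+0.0000i)·(-0.3510+0.0000i)  (-0.3414+0.3557i)·(+0.1495+0.1882i)
Y_1^0(R⁻¹ n̂) = +0.015696+0.000000i

Re=0.0157 Im=0.0000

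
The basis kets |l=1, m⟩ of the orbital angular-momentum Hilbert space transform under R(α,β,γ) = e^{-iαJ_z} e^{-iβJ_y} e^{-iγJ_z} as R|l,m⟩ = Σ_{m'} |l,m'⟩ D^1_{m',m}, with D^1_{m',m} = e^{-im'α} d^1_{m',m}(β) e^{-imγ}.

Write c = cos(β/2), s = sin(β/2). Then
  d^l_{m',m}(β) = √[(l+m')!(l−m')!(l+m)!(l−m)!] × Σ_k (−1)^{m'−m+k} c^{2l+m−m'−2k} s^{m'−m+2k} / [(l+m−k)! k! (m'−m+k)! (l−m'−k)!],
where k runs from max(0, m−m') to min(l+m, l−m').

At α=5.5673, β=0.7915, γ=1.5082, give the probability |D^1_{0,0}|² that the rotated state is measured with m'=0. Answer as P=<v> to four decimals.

P=0.4939

First d^1_{0,0}(β=0.7915), then the phase factors e^{-i(0)α} and e^{-i(0)γ}:
c=cos(0.7915/2)=0.922708, s=sin(0.7915/2)=0.385500; N=√[1·1·1·1]=1.000000
The bounds max(0,m−m')=0 and min(l+m,l−m')=1 give 2 terms
  k=0: (−1)^0·1.0000/(1)·0.9227^2·0.3855^0 = +0.851389
  k=1: (−1)^1·1.0000/(1)·0.9227^0·0.3855^2 = -0.148611
d^1_{0,0}(0.7915) = +0.851389 -0.148611 = +0.702779
|D^1_{0,0}|² = |d^1_{0,0}(β)|² = (+0.702779)² = 0.493898 (the z-rotation phases have unit modulus)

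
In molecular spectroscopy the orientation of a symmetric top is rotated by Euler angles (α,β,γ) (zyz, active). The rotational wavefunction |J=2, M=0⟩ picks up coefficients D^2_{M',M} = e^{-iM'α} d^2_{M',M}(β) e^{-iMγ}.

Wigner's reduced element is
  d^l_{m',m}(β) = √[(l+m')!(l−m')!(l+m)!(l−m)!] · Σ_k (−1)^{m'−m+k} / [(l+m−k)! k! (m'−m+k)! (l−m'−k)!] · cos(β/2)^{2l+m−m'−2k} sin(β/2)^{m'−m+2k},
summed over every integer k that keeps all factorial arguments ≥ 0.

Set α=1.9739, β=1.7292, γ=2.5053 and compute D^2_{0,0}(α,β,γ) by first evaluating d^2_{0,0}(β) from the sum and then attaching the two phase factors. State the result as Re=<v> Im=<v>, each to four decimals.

Split into d^2_{0,0}(β=1.7292) × two z-phases.
c=cos(1.7292/2)=0.648945, s=sin(1.7292/2)=0.760836; N=√[2·2·2·2]=4.000000
The bounds max(0,m−m')=0 and min(l+m,l−m')=2 give 3 terms
  k=0: (−1)^0·4.0000/(4)·0.6489^4·0.7608^0 = +0.177350
  k=1: (−1)^1·4.0000/(1)·0.6489^2·0.7608^2 = -0.975117
  k=2: (−1)^2·4.0000/(4)·0.6489^0·0.7608^4 = +0.335092
d^2_{0,0}(1.7292) = +0.177350 -0.975117 +0.335092 = -0.462676
Attach z-rotation phases: D = e^{-i(0)(1.9739)}·(-0.462676)·e^{-i(0)(2.5053)} = -0.462676+0.000000i

Re=-0.4627 Im=0.0000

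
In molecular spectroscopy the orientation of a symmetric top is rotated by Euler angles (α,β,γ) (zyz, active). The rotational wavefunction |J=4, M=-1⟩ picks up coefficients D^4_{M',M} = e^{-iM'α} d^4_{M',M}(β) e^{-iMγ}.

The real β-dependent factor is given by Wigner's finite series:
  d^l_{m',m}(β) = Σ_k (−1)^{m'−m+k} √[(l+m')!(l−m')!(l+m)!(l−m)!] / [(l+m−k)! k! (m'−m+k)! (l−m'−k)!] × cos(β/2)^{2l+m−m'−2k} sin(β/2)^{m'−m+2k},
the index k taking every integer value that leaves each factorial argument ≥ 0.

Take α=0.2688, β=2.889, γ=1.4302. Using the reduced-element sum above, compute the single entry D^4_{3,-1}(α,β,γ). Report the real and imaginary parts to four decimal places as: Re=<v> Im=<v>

Re=-0.0948 Im=-0.0682

Split into d^4_{3,-1}(β=2.889) × two z-phases.
With c≡cos(β/2)=0.125961 and s≡sin(β/2)=0.992035, N=[5040·1·6·120]^{1/2}=1904.940944
k∈{0,1} keeps every argument non-negative
  k=0: (−1)^4·1904.9409/(144)·0.1260^4·0.9920^4 = +0.003225
  k=1: (−1)^5·1904.9409/(240)·0.1260^2·0.9920^6 = -0.120034
d^4_{3,-1}(2.889) = +0.003225 -0.120034 = -0.116809
Phases: e^{-i·(3)·0.2688}=+0.692101-0.721800i, e^{-i·(-1)·1.4302}=+0.140134+0.990133i ⇒ D=-0.094809-0.068231i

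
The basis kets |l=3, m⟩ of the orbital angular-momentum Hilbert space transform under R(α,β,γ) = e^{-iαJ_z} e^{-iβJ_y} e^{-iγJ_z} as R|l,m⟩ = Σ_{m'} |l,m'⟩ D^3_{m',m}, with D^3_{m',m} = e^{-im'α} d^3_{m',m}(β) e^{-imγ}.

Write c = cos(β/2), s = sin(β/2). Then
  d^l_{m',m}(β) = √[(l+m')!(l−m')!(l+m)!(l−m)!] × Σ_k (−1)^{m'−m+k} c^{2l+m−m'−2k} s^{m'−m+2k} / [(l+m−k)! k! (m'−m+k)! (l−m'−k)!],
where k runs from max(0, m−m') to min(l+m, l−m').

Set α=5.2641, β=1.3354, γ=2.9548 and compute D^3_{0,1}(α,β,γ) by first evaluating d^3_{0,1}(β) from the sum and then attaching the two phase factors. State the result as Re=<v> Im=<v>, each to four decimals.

Re=0.3012 Im=0.0569

D^3_{0,1}(5.2641,1.3354,2.9548) = e^{-i·0·5.2641}·d^3_{0,1}(1.3354)·e^{-i·1·2.9548}. Compute d first:
c=cos(1.3354/2)=0.785248, s=sin(1.3354/2)=0.619182; N=√[6·6·24·2]=41.569219
k: max(0,(1)−(0))=1 … min(3+(1),3−(0))=3
  k=1: (−1)^0·41.5692/(12)·0.7852^5·0.6192^1 = +0.640387
  k=2: (−1)^1·41.5692/(4)·0.7852^3·0.6192^3 = -1.194500
  k=3: (−1)^2·41.5692/(12)·0.7852^1·0.6192^5 = +0.247564
d^3_{0,1}(1.3354) = +0.640387 -1.194500 +0.247564 = -0.306549
Phases: e^{-i·(0)·5.2641}=+1.000000+0.000000i, e^{-i·(1)·2.9548}=-0.982605-0.185708i ⇒ D=+0.301217+0.056929i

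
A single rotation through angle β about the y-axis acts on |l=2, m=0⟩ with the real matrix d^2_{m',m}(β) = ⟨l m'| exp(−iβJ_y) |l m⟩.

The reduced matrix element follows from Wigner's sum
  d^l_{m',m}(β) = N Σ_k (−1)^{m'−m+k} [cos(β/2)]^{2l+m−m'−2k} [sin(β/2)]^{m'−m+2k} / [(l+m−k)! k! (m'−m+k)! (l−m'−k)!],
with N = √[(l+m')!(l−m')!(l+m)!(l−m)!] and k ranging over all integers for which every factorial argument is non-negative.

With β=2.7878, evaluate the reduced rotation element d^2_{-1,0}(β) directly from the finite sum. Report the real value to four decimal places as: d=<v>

d=-0.3980

d^2_{-1,0}(β=2.7878) via Wigner's sum:
With c≡cos(β/2)=0.175975 and s≡sin(β/2)=0.984395, N=[1·6·2·2]^{1/2}=4.898979
The bounds max(0,m−m')=1 and min(l+m,l−m')=2 give 2 terms
  k=1: (−1)^0·4.8990/(2)·0.1760^3·0.9844^1 = +0.013140
  k=2: (−1)^1·4.8990/(2)·0.1760^1·0.9844^3 = -0.411183
d^2_{-1,0}(2.7878) = +0.013140 -0.411183 = -0.398042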